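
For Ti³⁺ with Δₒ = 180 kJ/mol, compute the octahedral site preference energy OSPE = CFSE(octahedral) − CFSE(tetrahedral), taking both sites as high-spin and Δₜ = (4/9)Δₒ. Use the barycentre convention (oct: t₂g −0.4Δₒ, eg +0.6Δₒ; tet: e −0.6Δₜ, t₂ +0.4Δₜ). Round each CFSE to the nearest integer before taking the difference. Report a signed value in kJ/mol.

Group 4 minus oxidation state +3 gives a d¹ configuration for Ti³⁺.
Octahedral (high-spin): t2g^1 e_g^0, CFSE = 1(−0.4) + 0(+0.6) = -0.4Δₒ = -0.4 × 180 = -72 kJ/mol.
In a tetrahedral site the filling is e^1 t2^0: CFSE(tet) = -0.6Δₜ = -0.6 × (4/9)(180) = -48 kJ/mol.
Subtracting, OSPE = -72 − (-48) = -24 kJ/mol.

-24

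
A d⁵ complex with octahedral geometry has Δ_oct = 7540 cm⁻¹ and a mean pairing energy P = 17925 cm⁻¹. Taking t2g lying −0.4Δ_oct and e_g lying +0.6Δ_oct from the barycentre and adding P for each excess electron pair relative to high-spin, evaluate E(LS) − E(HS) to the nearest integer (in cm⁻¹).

20770

High-spin: t2g^3 e_g^2, CFSE = 0.0Δ_oct = 0 cm⁻¹.
For low-spin the configuration is t2g^5 e_g^0: orbital energy -2.0 × 7540 = -15080 cm⁻¹, and 2 additional pairs relative to high-spin add 35850 cm⁻¹, giving 20770 cm⁻¹.
Thus E(LS) − E(HS) = 20770 cm⁻¹.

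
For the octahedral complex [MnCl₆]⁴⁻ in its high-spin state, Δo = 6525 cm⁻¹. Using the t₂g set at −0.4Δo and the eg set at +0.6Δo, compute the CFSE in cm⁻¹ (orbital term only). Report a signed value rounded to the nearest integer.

0

Each Cl⁻ contributes -1; 6 × (-1) = -6. With overall charge -4, Mn is in the +2 oxidation state.
Mn is in group 7, so Mn²⁺ is d⁵ (7 − 2 = 5).
Electron filling gives t₂g³ eg².
The orbital stabilization is 0.0Δo = 0.0 × 6525 = 0 cm⁻¹.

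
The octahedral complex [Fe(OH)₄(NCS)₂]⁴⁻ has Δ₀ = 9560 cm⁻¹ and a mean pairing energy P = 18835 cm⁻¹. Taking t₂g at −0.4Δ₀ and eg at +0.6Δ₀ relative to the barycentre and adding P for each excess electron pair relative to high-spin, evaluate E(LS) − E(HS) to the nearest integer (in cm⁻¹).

Ligand charges: 4×(-1) from OH⁻ and 2×(-1) from NCS⁻ sum to -6; with overall charge -4, Fe is +2.
Fe²⁺: group 8, so d-count = 8 − 2 = 6.
High-spin d⁶ fills as t₂g⁴ eg² with CFSE 4(−0.4) + 2(+0.6) = -0.4Δ₀ = -3824 cm⁻¹.
For low-spin the configuration is t₂g⁶ eg⁰: orbital energy -2.4 × 9560 = -22944 cm⁻¹, and 2 additional pairs relative to high-spin add 37670 cm⁻¹, giving 14726 cm⁻¹.
E(LS) − E(HS) = 14726 − (-3824) = 18550 cm⁻¹.

18550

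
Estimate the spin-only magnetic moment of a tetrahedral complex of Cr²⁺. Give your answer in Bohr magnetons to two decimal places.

4.90 Bohr magnetons

Cr sits in group 6; removing 2 electrons leaves Cr²⁺ with 6 − 2 = 4 d electrons.
Tetrahedral splitting is small, so the complex is high-spin.
Configuration: e² t₂² → 4 unpaired electrons.
μ(spin-only) = √[4(4+2)] = √24 ≈ 4.90 Bohr magnetons.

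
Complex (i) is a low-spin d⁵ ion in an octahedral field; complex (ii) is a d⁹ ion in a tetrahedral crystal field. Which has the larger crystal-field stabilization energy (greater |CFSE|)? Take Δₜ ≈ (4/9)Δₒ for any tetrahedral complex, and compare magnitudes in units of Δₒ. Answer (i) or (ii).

(i): t₂g⁵ eg⁰, CFSE = -2.0Δₒ.
(ii): Tetrahedral fields are weak (Δₜ ≈ 4/9 Δₒ), so electrons fill high-spin; e⁴ t₂⁵, CFSE = -0.4Δₜ ≈ -0.18Δₒ.
So (i) has the larger |CFSE|.

(i)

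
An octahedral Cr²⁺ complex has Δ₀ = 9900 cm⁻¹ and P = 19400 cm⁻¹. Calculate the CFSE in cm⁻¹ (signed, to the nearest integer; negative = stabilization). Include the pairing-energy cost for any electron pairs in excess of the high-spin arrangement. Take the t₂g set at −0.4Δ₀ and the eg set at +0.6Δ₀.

Cr is in group 6, so Cr²⁺ is d⁴ (6 − 2 = 4).
Here Δ₀ < P (9900 < 19400), so the high-spin state is favoured.
Filling d⁴ accordingly: t₂g³ eg¹.
Orbital CFSE = -0.6Δ₀ = -0.6 × 9900 = -5940 cm⁻¹.
High-spin has no excess pairs, so no pairing correction applies.

-5940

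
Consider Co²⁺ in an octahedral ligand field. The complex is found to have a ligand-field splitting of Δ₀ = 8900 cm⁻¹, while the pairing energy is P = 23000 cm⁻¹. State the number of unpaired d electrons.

Co²⁺: group 9, so d-count = 9 − 2 = 7.
Since Δ₀ = 8900 cm⁻¹ < P = 23000 cm⁻¹, the complex adopts the high-spin configuration.
That gives t₂g⁵ eg².
Unpaired electrons: 3.

3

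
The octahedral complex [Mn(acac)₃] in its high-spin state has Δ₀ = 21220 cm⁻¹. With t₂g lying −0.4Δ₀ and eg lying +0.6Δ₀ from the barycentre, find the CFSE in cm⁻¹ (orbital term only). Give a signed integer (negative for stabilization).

Each acac⁻ contributes -1; 3 × (-1) = -3. With overall charge +0, Mn is in the +3 oxidation state.
Group 7 minus oxidation state +3 gives a d⁴ configuration for Mn³⁺.
Configuration: t₂g³ eg¹.
CFSE(orbital) = 3×(-0.4Δ₀) + 1×(0.6Δ₀) = -0.6Δ₀; with Δ₀ = 21220 cm⁻¹ that is -12732 cm⁻¹.

-12732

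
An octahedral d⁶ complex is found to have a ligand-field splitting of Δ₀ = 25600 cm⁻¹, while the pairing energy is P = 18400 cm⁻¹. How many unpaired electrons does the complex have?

Here Δ₀ > P (25600 > 18400), so the low-spin state is favoured.
Configuration: t₂g⁶ eg⁰.
Unpaired electrons: 0.

0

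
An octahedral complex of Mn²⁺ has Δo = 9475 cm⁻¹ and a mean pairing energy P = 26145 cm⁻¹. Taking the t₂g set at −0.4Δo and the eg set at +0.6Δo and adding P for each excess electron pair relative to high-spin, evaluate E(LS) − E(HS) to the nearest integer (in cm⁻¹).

33340

Group 7 minus oxidation state +2 gives a d⁵ configuration for Mn²⁺.
In the high-spin limit (t₂g³ eg²) the orbital term is 0.0Δo = 0 cm⁻¹, with no excess pairing.
Low-spin: t₂g⁵ eg⁰, orbital CFSE = -2.0Δo = -18950 cm⁻¹; plus 2 excess pairs × P = +52290 cm⁻¹; total 33340 cm⁻¹.
E(LS) − E(HS) = 33340 − (0) = 33340 cm⁻¹.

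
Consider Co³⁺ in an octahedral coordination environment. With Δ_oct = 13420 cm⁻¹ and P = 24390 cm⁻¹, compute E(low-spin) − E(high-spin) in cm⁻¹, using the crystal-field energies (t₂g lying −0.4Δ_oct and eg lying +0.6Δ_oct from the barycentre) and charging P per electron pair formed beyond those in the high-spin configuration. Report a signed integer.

Co is in group 9, so Co³⁺ is d⁶ (9 − 3 = 6).
In the high-spin limit (t₂g⁴ eg²) the orbital term is -0.4Δ_oct = -5368 cm⁻¹, with no excess pairing.
Low-spin t₂g⁶ eg⁰ gives -2.4Δ_oct = -32208 cm⁻¹, but forming 2 extra pairs costs 2P = 48780 cm⁻¹, so E(LS) = -32208 + 48780 = 16572 cm⁻¹.
E(LS) − E(HS) = 16572 − (-5368) = 21940 cm⁻¹.

21940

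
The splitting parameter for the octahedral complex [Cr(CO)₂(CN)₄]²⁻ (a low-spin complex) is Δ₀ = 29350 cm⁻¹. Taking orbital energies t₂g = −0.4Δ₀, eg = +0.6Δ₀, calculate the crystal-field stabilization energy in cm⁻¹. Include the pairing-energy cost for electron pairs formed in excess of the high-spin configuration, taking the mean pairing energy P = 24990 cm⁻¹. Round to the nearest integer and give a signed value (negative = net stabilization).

-21970

Ligand charges: 2×(+0) from CO and 4×(-1) from CN⁻ sum to -4; with overall charge -2, Cr is +2.
Cr is in group 6, so Cr²⁺ is d⁴ (6 − 2 = 4).
Electron filling gives t₂g⁴ eg⁰.
The orbital stabilization is -1.6Δ₀ = -1.6 × 29350 = -46960 cm⁻¹.
High-spin d⁴ would be t₂g³ eg¹ with 0 pairs; low-spin has 1, so 1 excess pair costs +1P = +24990 cm⁻¹.
Overall CFSE = -46960 + 24990 = -21970 cm⁻¹.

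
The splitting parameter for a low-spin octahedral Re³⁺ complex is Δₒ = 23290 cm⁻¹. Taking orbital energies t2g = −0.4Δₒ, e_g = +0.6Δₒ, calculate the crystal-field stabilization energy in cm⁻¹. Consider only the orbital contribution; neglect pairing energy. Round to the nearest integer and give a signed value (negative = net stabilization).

-37264

Group 7 minus oxidation state +3 gives a d⁴ configuration for Re³⁺.
Electron filling gives t2g^4 e_g^0.
The orbital stabilization is -1.6Δₒ = -1.6 × 23290 = -37264 cm⁻¹.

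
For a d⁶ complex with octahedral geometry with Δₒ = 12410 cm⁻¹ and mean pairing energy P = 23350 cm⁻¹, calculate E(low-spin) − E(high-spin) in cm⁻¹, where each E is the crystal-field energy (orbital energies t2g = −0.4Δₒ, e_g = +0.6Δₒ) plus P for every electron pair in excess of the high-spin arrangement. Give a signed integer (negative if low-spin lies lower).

High-spin: t2g^4 e_g^2, CFSE = -0.4Δₒ = -4964 cm⁻¹.
Low-spin: t2g^6 e_g^0, orbital CFSE = -2.4Δₒ = -29784 cm⁻¹; plus 2 excess pairs × P = +46700 cm⁻¹; total 16916 cm⁻¹.
Thus E(LS) − E(HS) = 21880 cm⁻¹.

21880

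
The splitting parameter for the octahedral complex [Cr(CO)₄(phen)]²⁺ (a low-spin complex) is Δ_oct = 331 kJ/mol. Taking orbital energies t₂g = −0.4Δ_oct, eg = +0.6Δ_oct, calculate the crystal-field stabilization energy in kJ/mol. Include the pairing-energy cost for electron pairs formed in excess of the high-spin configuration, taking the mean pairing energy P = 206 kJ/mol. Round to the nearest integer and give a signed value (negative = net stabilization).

Ligand charges: 4×(+0) from CO and 1×(+0) from phen sum to +0; with overall charge +2, Cr is +2.
Cr sits in group 6; removing 2 electrons leaves Cr²⁺ with 6 − 2 = 4 d electrons.
Configuration: t₂g⁴ eg⁰.
CFSE(orbital) = 4×(-0.4Δ_oct) + 0×(0.6Δ_oct) = -1.6Δ_oct; with Δ_oct = 331 kJ/mol that is -530 kJ/mol.
High-spin d⁴ would be t₂g³ eg¹ with 0 pairs; low-spin has 1, so 1 excess pair costs +1P = +206 kJ/mol.
Overall CFSE = -530 + 206 = -324 kJ/mol.

-324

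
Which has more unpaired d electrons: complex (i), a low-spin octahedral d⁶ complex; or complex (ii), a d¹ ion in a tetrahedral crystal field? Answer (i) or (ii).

(i): t2g^6 e_g^0 → 0 unpaired.
(ii): Tetrahedral splitting is small, so the complex is high-spin; e^1 t2^0 → 1 unpaired.
So (ii) has more unpaired electrons.

(ii)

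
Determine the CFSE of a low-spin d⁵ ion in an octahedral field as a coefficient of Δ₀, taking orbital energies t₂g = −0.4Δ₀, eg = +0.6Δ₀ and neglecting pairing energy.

Configuration: t₂g⁵ eg⁰.
CFSE = 5(-0.4Δ₀) + 0(0.6Δ₀) = -2.0Δ₀ + 0.0Δ₀ = -2.0Δ₀.

-2.0 Δ₀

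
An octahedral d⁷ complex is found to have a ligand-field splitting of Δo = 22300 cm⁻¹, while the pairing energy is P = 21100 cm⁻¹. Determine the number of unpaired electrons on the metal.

Here Δo > P (22300 > 21100), so the low-spin state is favoured.
Filling d⁷ accordingly: t₂g⁶ eg¹.
Unpaired electrons: 1.

1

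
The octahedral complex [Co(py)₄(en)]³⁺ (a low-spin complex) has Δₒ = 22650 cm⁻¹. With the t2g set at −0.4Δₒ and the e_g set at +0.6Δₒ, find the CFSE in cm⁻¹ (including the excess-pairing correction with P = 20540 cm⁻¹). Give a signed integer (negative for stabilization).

-13280

Ligand charges: 4×(+0) from py and 1×(+0) from en sum to +0; with overall charge +3, Co is +3.
Co is in group 9, so Co³⁺ is d⁶ (9 − 3 = 6).
The d⁶ electrons fill as t2g^6 e_g^0.
The orbital stabilization is -2.4Δₒ = -2.4 × 22650 = -54360 cm⁻¹.
High-spin d⁶ would be t2g^4 e_g^2 with 1 pair; low-spin has 3, so 2 excess pairs cost +2P = +41080 cm⁻¹.
Net CFSE = -54360 + 41080 = -13280 cm⁻¹.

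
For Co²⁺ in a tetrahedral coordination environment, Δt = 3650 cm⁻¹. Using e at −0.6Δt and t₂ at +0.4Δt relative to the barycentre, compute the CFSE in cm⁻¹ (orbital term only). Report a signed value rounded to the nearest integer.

Group 9 minus oxidation state +2 gives a d⁷ configuration for Co²⁺.
With tetrahedral geometry the complex is necessarily high-spin.
The d⁷ electrons fill as e⁴ t₂³.
Orbital CFSE = 4(-0.6) + 3(0.4) = -1.2Δt = -1.2 × 3650 = -4380 cm⁻¹.

-4380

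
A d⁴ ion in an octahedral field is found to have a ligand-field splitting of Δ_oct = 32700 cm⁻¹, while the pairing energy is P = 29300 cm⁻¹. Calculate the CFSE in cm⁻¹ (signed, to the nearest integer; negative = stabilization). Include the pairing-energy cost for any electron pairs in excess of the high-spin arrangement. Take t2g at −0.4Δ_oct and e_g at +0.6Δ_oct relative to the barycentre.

-23020

Since Δ_oct = 32700 cm⁻¹ > P = 29300 cm⁻¹, the complex adopts the low-spin configuration.
That gives t2g^4 e_g^0.
Orbital CFSE = -1.6Δ_oct = -1.6 × 32700 = -52320 cm⁻¹.
Excess pairs vs high-spin: 1 − 0 = 1; pairing cost = +29300 cm⁻¹.
Net CFSE = -52320 + 29300 = -23020 cm⁻¹.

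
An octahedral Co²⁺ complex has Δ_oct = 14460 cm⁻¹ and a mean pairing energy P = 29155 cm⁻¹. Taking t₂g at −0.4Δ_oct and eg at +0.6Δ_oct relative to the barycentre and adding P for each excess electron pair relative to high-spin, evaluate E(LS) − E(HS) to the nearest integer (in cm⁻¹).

Co²⁺: group 9, so d-count = 9 − 2 = 7.
In the high-spin limit (t₂g⁵ eg²) the orbital term is -0.8Δ_oct = -11568 cm⁻¹, with no excess pairing.
For low-spin the configuration is t₂g⁶ eg¹: orbital energy -1.8 × 14460 = -26028 cm⁻¹, and 1 additional pair relative to high-spin adds 29155 cm⁻¹, giving 3127 cm⁻¹.
Thus E(LS) − E(HS) = 14695 cm⁻¹.

14695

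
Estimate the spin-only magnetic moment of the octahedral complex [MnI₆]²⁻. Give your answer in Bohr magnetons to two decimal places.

Each I⁻ contributes -1; 6 × (-1) = -6. With overall charge -2, Mn is in the +4 oxidation state.
Group 7 minus oxidation state +4 gives a d³ configuration for Mn⁴⁺.
For octahedral d³ the high- and low-spin configurations coincide.
Configuration: t₂g³ eg⁰ → 3 unpaired electrons.
μ(spin-only) = √[3(3+2)] = √15 ≈ 3.87 Bohr magnetons.

3.87 Bohr magnetons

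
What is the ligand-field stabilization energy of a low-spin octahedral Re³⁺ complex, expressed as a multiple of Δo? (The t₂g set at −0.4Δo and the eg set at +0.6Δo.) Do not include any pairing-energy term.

Re is in group 7, so Re³⁺ is d⁴ (7 − 3 = 4).
Configuration: t₂g⁴ eg⁰.
CFSE = 4(-0.4Δo) + 0(0.6Δo) = -1.6Δo + 0.0Δo = -1.6Δo.

-1.6 Δo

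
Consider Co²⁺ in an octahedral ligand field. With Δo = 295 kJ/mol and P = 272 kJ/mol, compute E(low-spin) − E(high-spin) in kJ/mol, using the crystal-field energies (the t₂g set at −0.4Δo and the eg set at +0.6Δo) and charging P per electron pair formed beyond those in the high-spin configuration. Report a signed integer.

Co²⁺: group 9, so d-count = 9 − 2 = 7.
High-spin d⁷ fills as t₂g⁵ eg² with CFSE 5(−0.4) + 2(+0.6) = -0.8Δo = -236 kJ/mol.
Low-spin: t₂g⁶ eg¹, orbital CFSE = -1.8Δo = -531 kJ/mol; plus 1 excess pair × P = +272 kJ/mol; total -259 kJ/mol.
Thus E(LS) − E(HS) = -23 kJ/mol.

-23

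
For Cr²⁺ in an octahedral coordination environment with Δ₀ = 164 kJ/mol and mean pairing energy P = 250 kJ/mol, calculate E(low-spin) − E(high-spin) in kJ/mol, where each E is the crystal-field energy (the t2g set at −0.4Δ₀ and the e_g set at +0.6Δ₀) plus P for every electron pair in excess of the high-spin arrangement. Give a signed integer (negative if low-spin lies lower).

Cr²⁺: group 6, so d-count = 6 − 2 = 4.
High-spin d⁴ fills as t2g^3 e_g^1 with CFSE 3(−0.4) + 1(+0.6) = -0.6Δ₀ = -98 kJ/mol.
Low-spin: t2g^4 e_g^0, orbital CFSE = -1.6Δ₀ = -262 kJ/mol; plus 1 excess pair × P = +250 kJ/mol; total -12 kJ/mol.
Thus E(LS) − E(HS) = 86 kJ/mol.

86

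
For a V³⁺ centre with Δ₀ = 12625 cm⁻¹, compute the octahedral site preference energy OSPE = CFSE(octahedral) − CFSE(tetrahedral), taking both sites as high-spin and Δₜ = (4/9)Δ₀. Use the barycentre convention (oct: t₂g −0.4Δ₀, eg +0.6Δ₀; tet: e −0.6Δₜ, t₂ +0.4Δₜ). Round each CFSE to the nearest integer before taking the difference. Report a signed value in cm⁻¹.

V is in group 5, so V³⁺ is d² (5 − 3 = 2).
Octahedral (high-spin): t₂g² eg⁰, CFSE = 2(−0.4) + 0(+0.6) = -0.8Δ₀ = -0.8 × 12625 = -10100 cm⁻¹.
In a tetrahedral site the filling is e² t₂⁰: CFSE(tet) = -1.2Δₜ = -1.2 × (4/9)(12625) = -6733 cm⁻¹.
OSPE = CFSE(oct) − CFSE(tet) = -10100 − (-6733) = -3367 cm⁻¹.

-3367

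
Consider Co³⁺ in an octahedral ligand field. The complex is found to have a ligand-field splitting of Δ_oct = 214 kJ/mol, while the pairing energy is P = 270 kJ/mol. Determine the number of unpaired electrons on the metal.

4

Co sits in group 9; removing 3 electrons leaves Co³⁺ with 9 − 3 = 6 d electrons.
Δ_oct < P, so pairing is avoided: the ground state is high-spin.
That gives t2g^4 e_g^2.
Unpaired electrons: 4.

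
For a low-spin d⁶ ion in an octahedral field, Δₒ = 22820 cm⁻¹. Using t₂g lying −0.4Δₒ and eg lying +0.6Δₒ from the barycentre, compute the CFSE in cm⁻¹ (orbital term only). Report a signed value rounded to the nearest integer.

-54768

Electron filling gives t₂g⁶ eg⁰.
The orbital stabilization is -2.4Δₒ = -2.4 × 22820 = -54768 cm⁻¹.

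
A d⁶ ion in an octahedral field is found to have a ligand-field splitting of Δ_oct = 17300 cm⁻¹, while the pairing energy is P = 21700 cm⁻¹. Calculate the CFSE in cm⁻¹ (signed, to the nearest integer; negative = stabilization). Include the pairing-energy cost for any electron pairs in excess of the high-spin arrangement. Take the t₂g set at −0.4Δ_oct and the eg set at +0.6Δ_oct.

With Δ_oct < P the complex is high-spin.
Configuration: t₂g⁴ eg².
Orbital CFSE = -0.4Δ_oct = -0.4 × 17300 = -6920 cm⁻¹.
High-spin has no excess pairs, so no pairing correction applies.

-6920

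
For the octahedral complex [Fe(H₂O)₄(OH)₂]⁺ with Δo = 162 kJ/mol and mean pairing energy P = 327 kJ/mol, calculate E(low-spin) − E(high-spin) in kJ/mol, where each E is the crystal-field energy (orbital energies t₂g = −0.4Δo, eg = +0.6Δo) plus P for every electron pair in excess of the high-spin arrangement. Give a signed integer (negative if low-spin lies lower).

330

Ligand charges: 4×(+0) from H₂O and 2×(-1) from OH⁻ sum to -2; with overall charge +1, Fe is +3.
Group 8 minus oxidation state +3 gives a d⁵ configuration for Fe³⁺.
High-spin: t₂g³ eg², CFSE = 0.0Δo = 0 kJ/mol.
Low-spin t₂g⁵ eg⁰ gives -2.0Δo = -324 kJ/mol, but forming 2 extra pairs costs 2P = 654 kJ/mol, so E(LS) = -324 + 654 = 330 kJ/mol.
E(LS) − E(HS) = 330 − (0) = 330 kJ/mol.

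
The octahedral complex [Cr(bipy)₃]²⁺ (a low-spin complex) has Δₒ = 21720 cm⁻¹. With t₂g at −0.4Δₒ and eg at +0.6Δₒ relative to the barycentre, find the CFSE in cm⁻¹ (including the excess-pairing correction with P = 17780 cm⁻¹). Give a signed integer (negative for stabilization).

-16972

bipy is neutral, so the +2 overall charge sits on Cr: oxidation state +2.
Cr is in group 6, so Cr²⁺ is d⁴ (6 − 2 = 4).
Configuration: t₂g⁴ eg⁰.
CFSE(orbital) = 4×(-0.4Δₒ) + 0×(0.6Δₒ) = -1.6Δₒ; with Δₒ = 21720 cm⁻¹ that is -34752 cm⁻¹.
Pairing penalty: 1 pair vs 0 in the high-spin reference → 1 extra × P = 17780 cm⁻¹.
Combining: -34752 + 17780 = -16972 cm⁻¹.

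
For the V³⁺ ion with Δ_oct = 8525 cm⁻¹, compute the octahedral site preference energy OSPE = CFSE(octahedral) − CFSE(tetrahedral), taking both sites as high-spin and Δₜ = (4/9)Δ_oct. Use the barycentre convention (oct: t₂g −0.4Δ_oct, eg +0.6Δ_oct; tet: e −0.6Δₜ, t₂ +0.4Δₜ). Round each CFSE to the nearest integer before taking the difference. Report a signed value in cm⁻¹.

-2273

V³⁺: group 5, so d-count = 5 − 3 = 2.
Octahedral high-spin t2g^2 e_g^0: CFSE = -0.8 × 8525 = -6820 cm⁻¹.
Tetrahedral e^2 t2^0 gives -1.2Δₜ = -1.2 × (4/9) × 8525 = -4547 cm⁻¹.
Subtracting, OSPE = -6820 − (-4547) = -2273 cm⁻¹.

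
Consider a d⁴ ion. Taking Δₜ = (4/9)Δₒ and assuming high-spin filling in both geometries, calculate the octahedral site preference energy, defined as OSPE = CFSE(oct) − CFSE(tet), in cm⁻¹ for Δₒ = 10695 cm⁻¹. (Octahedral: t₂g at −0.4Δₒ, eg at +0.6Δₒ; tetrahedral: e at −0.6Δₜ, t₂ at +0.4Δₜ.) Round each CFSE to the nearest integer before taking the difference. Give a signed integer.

-4516

Octahedral high-spin t₂g³ eg¹: CFSE = -0.6 × 10695 = -6417 cm⁻¹.
Tetrahedral: e² t₂², CFSE = 2(−0.6) + 2(+0.4) = -0.4Δₜ = -0.4 × (4/9) × 10695 = -1901 cm⁻¹.
OSPE = CFSE(oct) − CFSE(tet) = -6417 − (-1901) = -4516 cm⁻¹.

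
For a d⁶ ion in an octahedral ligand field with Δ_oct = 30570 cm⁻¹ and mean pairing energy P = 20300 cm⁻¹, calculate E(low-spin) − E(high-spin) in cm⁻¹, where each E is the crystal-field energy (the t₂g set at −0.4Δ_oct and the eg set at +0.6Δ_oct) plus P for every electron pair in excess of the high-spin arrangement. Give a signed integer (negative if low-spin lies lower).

-20540

In the high-spin limit (t₂g⁴ eg²) the orbital term is -0.4Δ_oct = -12228 cm⁻¹, with no excess pairing.
Low-spin t₂g⁶ eg⁰ gives -2.4Δ_oct = -73368 cm⁻¹, but forming 2 extra pairs costs 2P = 40600 cm⁻¹, so E(LS) = -73368 + 40600 = -32768 cm⁻¹.
The difference is -32768 − (-12228) = -20540 cm⁻¹, so low-spin lies lower.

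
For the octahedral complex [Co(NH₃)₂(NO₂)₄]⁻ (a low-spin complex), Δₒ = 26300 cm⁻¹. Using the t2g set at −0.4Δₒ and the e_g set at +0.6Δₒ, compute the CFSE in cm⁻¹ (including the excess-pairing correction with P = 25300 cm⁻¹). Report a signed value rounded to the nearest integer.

Ligand charges: 2×(+0) from NH₃ and 4×(-1) from NO₂⁻ sum to -4; with overall charge -1, Co is +3.
Group 9 minus oxidation state +3 gives a d⁶ configuration for Co³⁺.
Configuration: t2g^6 e_g^0.
Orbital CFSE = 6(-0.4) + 0(0.6) = -2.4Δₒ = -2.4 × 26300 = -63120 cm⁻¹.
High-spin d⁶ would be t2g^4 e_g^2 with 1 pair; low-spin has 3, so 2 excess pairs cost +2P = +50600 cm⁻¹.
Overall CFSE = -63120 + 50600 = -12520 cm⁻¹.

-12520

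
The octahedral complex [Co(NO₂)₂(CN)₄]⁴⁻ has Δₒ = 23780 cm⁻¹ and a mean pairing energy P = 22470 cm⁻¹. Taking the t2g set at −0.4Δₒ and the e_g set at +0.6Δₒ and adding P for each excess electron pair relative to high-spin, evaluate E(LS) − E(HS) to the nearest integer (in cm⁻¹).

-1310

Ligand charges: 2×(-1) from NO₂⁻ and 4×(-1) from CN⁻ sum to -6; with overall charge -4, Co is +2.
Co²⁺: group 9, so d-count = 9 − 2 = 7.
In the high-spin limit (t2g^5 e_g^2) the orbital term is -0.8Δₒ = -19024 cm⁻¹, with no excess pairing.
For low-spin the configuration is t2g^6 e_g^1: orbital energy -1.8 × 23780 = -42804 cm⁻¹, and 1 additional pair relative to high-spin adds 22470 cm⁻¹, giving -20334 cm⁻¹.
E(LS) − E(HS) = -20334 − (-19024) = -1310 cm⁻¹.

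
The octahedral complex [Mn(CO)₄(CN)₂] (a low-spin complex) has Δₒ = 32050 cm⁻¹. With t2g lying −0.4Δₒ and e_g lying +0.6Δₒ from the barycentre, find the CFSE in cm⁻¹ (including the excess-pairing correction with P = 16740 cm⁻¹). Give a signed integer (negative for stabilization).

Ligand charges: 4×(+0) from CO and 2×(-1) from CN⁻ sum to -2; with overall charge +0, Mn is +2.
Mn²⁺: group 7, so d-count = 7 − 2 = 5.
Configuration: t2g^5 e_g^0.
The orbital stabilization is -2.0Δₒ = -2.0 × 32050 = -64100 cm⁻¹.
Pairing penalty: 2 pairs vs 0 in the high-spin reference → 2 extra × P = 33480 cm⁻¹.
Combining: -64100 + 33480 = -30620 cm⁻¹.

-30620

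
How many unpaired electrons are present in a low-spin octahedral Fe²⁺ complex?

Fe is in group 8, so Fe²⁺ is d⁶ (8 − 2 = 6).
Configuration: t₂g⁶ eg⁰, giving 0 unpaired electrons.

0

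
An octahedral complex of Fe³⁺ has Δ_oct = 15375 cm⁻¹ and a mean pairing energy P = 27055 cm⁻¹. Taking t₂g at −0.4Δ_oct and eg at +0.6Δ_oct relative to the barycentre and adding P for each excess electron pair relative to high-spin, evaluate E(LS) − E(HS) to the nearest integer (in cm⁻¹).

23360

Fe is in group 8, so Fe³⁺ is d⁵ (8 − 3 = 5).
In the high-spin limit (t₂g³ eg²) the orbital term is 0.0Δ_oct = 0 cm⁻¹, with no excess pairing.
Low-spin t₂g⁵ eg⁰ gives -2.0Δ_oct = -30750 cm⁻¹, but forming 2 extra pairs costs 2P = 54110 cm⁻¹, so E(LS) = -30750 + 54110 = 23360 cm⁻¹.
E(LS) − E(HS) = 23360 − (0) = 23360 cm⁻¹.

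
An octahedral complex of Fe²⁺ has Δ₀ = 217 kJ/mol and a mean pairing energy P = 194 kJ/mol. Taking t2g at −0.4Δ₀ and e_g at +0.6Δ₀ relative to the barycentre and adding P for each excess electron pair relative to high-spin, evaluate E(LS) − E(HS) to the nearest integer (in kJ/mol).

Fe²⁺: group 8, so d-count = 8 − 2 = 6.
High-spin: t2g^4 e_g^2, CFSE = -0.4Δ₀ = -87 kJ/mol.
For low-spin the configuration is t2g^6 e_g^0: orbital energy -2.4 × 217 = -521 kJ/mol, and 2 additional pairs relative to high-spin add 388 kJ/mol, giving -133 kJ/mol.
E(LS) − E(HS) = -133 − (-87) = -46 kJ/mol.

-46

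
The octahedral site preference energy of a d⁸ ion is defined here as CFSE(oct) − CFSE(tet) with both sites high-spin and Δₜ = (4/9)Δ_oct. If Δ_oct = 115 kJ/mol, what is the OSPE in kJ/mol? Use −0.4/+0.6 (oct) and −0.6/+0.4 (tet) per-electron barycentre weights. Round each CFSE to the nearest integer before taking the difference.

In an octahedral site d⁸ (HS) is t₂g⁶ eg², giving CFSE(oct) = -1.2Δ_oct = -138 kJ/mol.
In a tetrahedral site the filling is e⁴ t₂⁴: CFSE(tet) = -0.8Δₜ = -0.8 × (4/9)(115) = -41 kJ/mol.
Subtracting, OSPE = -138 − (-41) = -97 kJ/mol.

-97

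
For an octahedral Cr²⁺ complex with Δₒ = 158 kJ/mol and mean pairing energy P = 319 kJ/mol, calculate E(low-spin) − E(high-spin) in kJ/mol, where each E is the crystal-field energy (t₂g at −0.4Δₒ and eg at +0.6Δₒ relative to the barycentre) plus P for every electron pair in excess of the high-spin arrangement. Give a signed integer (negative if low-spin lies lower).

Cr is in group 6, so Cr²⁺ is d⁴ (6 − 2 = 4).
High-spin: t₂g³ eg¹, CFSE = -0.6Δₒ = -95 kJ/mol.
Low-spin t₂g⁴ eg⁰ gives -1.6Δₒ = -253 kJ/mol, but forming 1 extra pair costs 1P = 319 kJ/mol, so E(LS) = -253 + 319 = 66 kJ/mol.
The difference is 66 − (-95) = 161 kJ/mol, so high-spin lies lower.

161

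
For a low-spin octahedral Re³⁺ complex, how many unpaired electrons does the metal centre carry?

2

Re is in group 7, so Re³⁺ is d⁴ (7 − 3 = 4).
Configuration: t₂g⁴ eg⁰, giving 2 unpaired electrons.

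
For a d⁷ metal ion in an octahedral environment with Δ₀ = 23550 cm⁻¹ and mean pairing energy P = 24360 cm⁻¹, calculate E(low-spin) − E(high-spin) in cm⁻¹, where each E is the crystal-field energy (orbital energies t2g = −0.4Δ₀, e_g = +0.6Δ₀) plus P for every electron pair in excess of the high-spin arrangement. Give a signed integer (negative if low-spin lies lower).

In the high-spin limit (t2g^5 e_g^2) the orbital term is -0.8Δ₀ = -18840 cm⁻¹, with no excess pairing.
Low-spin t2g^6 e_g^1 gives -1.8Δ₀ = -42390 cm⁻¹, but forming 1 extra pair costs 1P = 24360 cm⁻¹, so E(LS) = -42390 + 24360 = -18030 cm⁻¹.
Thus E(LS) − E(HS) = 810 cm⁻¹.

810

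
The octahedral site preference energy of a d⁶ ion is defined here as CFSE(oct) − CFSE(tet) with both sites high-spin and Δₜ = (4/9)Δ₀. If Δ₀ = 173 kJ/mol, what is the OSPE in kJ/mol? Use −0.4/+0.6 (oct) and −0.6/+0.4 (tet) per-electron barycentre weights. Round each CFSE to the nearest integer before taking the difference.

-23

Octahedral high-spin t₂g⁴ eg²: CFSE = -0.4 × 173 = -69 kJ/mol.
Tetrahedral: e³ t₂³, CFSE = 3(−0.6) + 3(+0.4) = -0.6Δₜ = -0.6 × (4/9) × 173 = -46 kJ/mol.
OSPE = CFSE(oct) − CFSE(tet) = -69 − (-46) = -23 kJ/mol.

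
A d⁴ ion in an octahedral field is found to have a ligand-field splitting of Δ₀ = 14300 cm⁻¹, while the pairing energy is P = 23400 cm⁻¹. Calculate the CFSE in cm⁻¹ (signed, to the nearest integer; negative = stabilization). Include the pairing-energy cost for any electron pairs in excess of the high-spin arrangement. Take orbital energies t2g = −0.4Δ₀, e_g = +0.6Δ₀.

With Δ₀ < P the complex is high-spin.
That gives t2g^3 e_g^1.
Orbital CFSE = -0.6Δ₀ = -0.6 × 14300 = -8580 cm⁻¹.
High-spin has no excess pairs, so no pairing correction applies.

-8580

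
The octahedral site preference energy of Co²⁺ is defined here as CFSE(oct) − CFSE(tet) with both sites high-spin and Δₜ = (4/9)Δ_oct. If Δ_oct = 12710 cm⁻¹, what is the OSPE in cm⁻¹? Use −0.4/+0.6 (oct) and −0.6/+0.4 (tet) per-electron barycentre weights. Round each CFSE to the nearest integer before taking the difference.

-3389

Co²⁺: group 9, so d-count = 9 − 2 = 7.
Octahedral high-spin t2g^5 e_g^2: CFSE = -0.8 × 12710 = -10168 cm⁻¹.
Tetrahedral: e^4 t2^3, CFSE = 4(−0.6) + 3(+0.4) = -1.2Δₜ = -1.2 × (4/9) × 12710 = -6779 cm⁻¹.
OSPE = -10168 − (-6779) = -3389 cm⁻¹.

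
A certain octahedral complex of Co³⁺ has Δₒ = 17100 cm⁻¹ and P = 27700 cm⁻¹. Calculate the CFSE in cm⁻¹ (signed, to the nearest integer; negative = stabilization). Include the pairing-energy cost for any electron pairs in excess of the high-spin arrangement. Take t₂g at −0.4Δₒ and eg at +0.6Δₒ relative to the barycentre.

Co is in group 9, so Co³⁺ is d⁶ (9 − 3 = 6).
Since Δₒ = 17100 cm⁻¹ < P = 27700 cm⁻¹, the complex adopts the high-spin configuration.
That gives t₂g⁴ eg².
Orbital CFSE = -0.4Δₒ = -0.4 × 17100 = -6840 cm⁻¹.
High-spin has no excess pairs, so no pairing correction applies.

-6840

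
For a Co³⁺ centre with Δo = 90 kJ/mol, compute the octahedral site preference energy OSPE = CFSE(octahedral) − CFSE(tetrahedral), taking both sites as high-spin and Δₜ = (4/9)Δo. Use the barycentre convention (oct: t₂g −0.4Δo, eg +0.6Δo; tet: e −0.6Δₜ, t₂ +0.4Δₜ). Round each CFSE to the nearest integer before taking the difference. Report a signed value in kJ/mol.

-12

Co sits in group 9; removing 3 electrons leaves Co³⁺ with 9 − 3 = 6 d electrons.
In an octahedral site d⁶ (HS) is t₂g⁴ eg², giving CFSE(oct) = -0.4Δo = -36 kJ/mol.
Tetrahedral e³ t₂³ gives -0.6Δₜ = -0.6 × (4/9) × 90 = -24 kJ/mol.
OSPE = -36 − (-24) = -12 kJ/mol.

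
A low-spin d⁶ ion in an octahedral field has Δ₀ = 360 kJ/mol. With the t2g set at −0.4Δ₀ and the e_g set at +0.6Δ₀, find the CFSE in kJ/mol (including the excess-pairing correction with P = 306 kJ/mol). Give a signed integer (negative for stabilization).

Configuration: t2g^6 e_g^0.
CFSE(orbital) = 6×(-0.4Δ₀) + 0×(0.6Δ₀) = -2.4Δ₀; with Δ₀ = 360 kJ/mol that is -864 kJ/mol.
High-spin d⁶ would be t2g^4 e_g^2 with 1 pair; low-spin has 3, so 2 excess pairs cost +2P = +612 kJ/mol.
Net CFSE = -864 + 612 = -252 kJ/mol.

-252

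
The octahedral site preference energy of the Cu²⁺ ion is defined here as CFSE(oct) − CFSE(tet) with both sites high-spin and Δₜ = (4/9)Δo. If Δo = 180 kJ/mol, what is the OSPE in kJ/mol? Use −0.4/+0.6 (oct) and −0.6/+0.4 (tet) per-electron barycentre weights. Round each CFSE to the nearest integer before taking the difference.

Cu is in group 11, so Cu²⁺ is d⁹ (11 − 2 = 9).
In an octahedral site d⁹ (HS) is t₂g⁶ eg³, giving CFSE(oct) = -0.6Δo = -108 kJ/mol.
Tetrahedral: e⁴ t₂⁵, CFSE = 4(−0.6) + 5(+0.4) = -0.4Δₜ = -0.4 × (4/9) × 180 = -32 kJ/mol.
Subtracting, OSPE = -108 − (-32) = -76 kJ/mol.

-76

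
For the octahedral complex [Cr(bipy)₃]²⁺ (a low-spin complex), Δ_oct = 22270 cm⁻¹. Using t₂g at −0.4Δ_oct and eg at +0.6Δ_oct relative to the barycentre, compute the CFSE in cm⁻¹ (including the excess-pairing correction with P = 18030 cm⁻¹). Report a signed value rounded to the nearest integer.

-17602

bipy is neutral, so the +2 overall charge sits on Cr: oxidation state +2.
Cr is in group 6, so Cr²⁺ is d⁴ (6 − 2 = 4).
The d⁴ electrons fill as t₂g⁴ eg⁰.
Orbital CFSE = 4(-0.4) + 0(0.6) = -1.6Δ_oct = -1.6 × 22270 = -35632 cm⁻¹.
High-spin d⁴ would be t₂g³ eg¹ with 0 pairs; low-spin has 1, so 1 excess pair costs +1P = +18030 cm⁻¹.
Overall CFSE = -35632 + 18030 = -17602 cm⁻¹.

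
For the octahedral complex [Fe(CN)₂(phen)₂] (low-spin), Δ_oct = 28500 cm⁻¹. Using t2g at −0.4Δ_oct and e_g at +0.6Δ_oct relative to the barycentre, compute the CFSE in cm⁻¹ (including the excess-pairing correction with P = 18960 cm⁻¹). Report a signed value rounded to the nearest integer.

Ligand charges: 2×(-1) from CN⁻ and 2×(+0) from phen sum to -2; with overall charge +0, Fe is +2.
Fe sits in group 8; removing 2 electrons leaves Fe²⁺ with 8 − 2 = 6 d electrons.
Configuration: t2g^6 e_g^0.
Orbital CFSE = 6(-0.4) + 0(0.6) = -2.4Δ_oct = -2.4 × 28500 = -68400 cm⁻¹.
Relative to high-spin t2g^4 e_g^2 (1 paired), the low-spin configuration has 2 additional pairs, contributing +2 × 18960 = +37920 cm⁻¹.
Overall CFSE = -68400 + 37920 = -30480 cm⁻¹.

-30480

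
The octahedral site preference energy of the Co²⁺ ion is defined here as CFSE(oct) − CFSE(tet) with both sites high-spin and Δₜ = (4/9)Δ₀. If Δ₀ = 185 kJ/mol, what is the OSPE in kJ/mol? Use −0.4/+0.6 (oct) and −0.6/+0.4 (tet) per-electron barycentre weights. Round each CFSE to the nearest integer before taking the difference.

-49

Co²⁺: group 9, so d-count = 9 − 2 = 7.
In an octahedral site d⁷ (HS) is t2g^5 e_g^2, giving CFSE(oct) = -0.8Δ₀ = -148 kJ/mol.
In a tetrahedral site the filling is e^4 t2^3: CFSE(tet) = -1.2Δₜ = -1.2 × (4/9)(185) = -99 kJ/mol.
OSPE = -148 − (-99) = -49 kJ/mol.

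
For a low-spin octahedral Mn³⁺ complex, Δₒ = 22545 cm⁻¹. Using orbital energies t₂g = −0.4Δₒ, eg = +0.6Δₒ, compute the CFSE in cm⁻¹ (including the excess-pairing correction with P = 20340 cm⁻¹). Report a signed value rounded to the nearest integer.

-15732

Mn sits in group 7; removing 3 electrons leaves Mn³⁺ with 7 − 3 = 4 d electrons.
Configuration: t₂g⁴ eg⁰.
CFSE(orbital) = 4×(-0.4Δₒ) + 0×(0.6Δₒ) = -1.6Δₒ; with Δₒ = 22545 cm⁻¹ that is -36072 cm⁻¹.
High-spin d⁴ would be t₂g³ eg¹ with 0 pairs; low-spin has 1, so 1 excess pair costs +1P = +20340 cm⁻¹.
Combining: -36072 + 20340 = -15732 cm⁻¹.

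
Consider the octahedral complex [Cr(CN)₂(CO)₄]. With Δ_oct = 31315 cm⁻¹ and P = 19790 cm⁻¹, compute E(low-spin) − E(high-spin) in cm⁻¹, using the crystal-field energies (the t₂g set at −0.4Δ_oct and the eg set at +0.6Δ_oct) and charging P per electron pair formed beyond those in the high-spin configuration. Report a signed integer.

Ligand charges: 2×(-1) from CN⁻ and 4×(+0) from CO sum to -2; with overall charge +0, Cr is +2.
Cr²⁺: group 6, so d-count = 6 − 2 = 4.
In the high-spin limit (t₂g³ eg¹) the orbital term is -0.6Δ_oct = -18789 cm⁻¹, with no excess pairing.
Low-spin t₂g⁴ eg⁰ gives -1.6Δ_oct = -50104 cm⁻¹, but forming 1 extra pair costs 1P = 19790 cm⁻¹, so E(LS) = -50104 + 19790 = -30314 cm⁻¹.
The difference is -30314 − (-18789) = -11525 cm⁻¹, so low-spin lies lower.

-11525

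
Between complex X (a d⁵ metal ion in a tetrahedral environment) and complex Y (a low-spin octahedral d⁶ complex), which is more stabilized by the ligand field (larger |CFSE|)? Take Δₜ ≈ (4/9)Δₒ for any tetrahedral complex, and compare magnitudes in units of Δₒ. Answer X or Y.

Y

X: Tetrahedral splitting is small, so the complex is high-spin; e² t₂³, CFSE = 0.0Δₜ ≈ 0.00Δₒ.
Y: t₂g⁶ eg⁰, CFSE = -2.4Δₒ.
So Y has the larger |CFSE|.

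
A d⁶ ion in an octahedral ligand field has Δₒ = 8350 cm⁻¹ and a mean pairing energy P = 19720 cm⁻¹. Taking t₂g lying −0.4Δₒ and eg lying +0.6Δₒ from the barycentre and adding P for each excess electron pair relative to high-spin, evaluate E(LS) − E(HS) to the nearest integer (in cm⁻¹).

22740

In the high-spin limit (t₂g⁴ eg²) the orbital term is -0.4Δₒ = -3340 cm⁻¹, with no excess pairing.
Low-spin: t₂g⁶ eg⁰, orbital CFSE = -2.4Δₒ = -20040 cm⁻¹; plus 2 excess pairs × P = +39440 cm⁻¹; total 19400 cm⁻¹.
E(LS) − E(HS) = 19400 − (-3340) = 22740 cm⁻¹.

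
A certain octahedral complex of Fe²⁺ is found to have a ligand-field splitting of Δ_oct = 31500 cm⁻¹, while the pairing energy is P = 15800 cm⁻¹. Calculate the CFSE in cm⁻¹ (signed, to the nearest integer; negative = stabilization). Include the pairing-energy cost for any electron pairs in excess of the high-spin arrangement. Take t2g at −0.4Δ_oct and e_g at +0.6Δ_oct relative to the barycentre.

-44000

Fe sits in group 8; removing 2 electrons leaves Fe²⁺ with 8 − 2 = 6 d electrons.
Here Δ_oct > P (31500 > 15800), so the low-spin state is favoured.
That gives t2g^6 e_g^0.
Orbital CFSE = -2.4Δ_oct = -2.4 × 31500 = -75600 cm⁻¹.
Excess pairs vs high-spin: 3 − 1 = 2; pairing cost = +31600 cm⁻¹.
Net CFSE = -75600 + 31600 = -44000 cm⁻¹.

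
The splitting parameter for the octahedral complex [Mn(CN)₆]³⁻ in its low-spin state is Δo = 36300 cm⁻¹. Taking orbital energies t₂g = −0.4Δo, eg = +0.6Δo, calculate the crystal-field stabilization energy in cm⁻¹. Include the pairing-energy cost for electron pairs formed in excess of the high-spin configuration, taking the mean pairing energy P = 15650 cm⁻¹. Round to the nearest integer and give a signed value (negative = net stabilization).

Each CN⁻ contributes -1; 6 × (-1) = -6. With overall charge -3, Mn is in the +3 oxidation state.
Mn³⁺: group 7, so d-count = 7 − 3 = 4.
Configuration: t₂g⁴ eg⁰.
The orbital stabilization is -1.6Δo = -1.6 × 36300 = -58080 cm⁻¹.
Relative to high-spin t₂g³ eg¹ (0 paired), the low-spin configuration has 1 additional pair, contributing +1 × 15650 = +15650 cm⁻¹.
Net CFSE = -58080 + 15650 = -42430 cm⁻¹.

-42430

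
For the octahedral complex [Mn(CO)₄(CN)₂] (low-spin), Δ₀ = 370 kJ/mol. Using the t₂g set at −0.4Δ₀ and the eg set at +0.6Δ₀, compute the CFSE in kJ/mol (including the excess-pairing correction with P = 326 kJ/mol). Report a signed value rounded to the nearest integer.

-88

Ligand charges: 4×(+0) from CO and 2×(-1) from CN⁻ sum to -2; with overall charge +0, Mn is +2.
Mn is in group 7, so Mn²⁺ is d⁵ (7 − 2 = 5).
Configuration: t₂g⁵ eg⁰.
CFSE(orbital) = 5×(-0.4Δ₀) + 0×(0.6Δ₀) = -2.0Δ₀; with Δ₀ = 370 kJ/mol that is -740 kJ/mol.
High-spin d⁵ would be t₂g³ eg² with 0 pairs; low-spin has 2, so 2 excess pairs cost +2P = +652 kJ/mol.
Overall CFSE = -740 + 652 = -88 kJ/mol.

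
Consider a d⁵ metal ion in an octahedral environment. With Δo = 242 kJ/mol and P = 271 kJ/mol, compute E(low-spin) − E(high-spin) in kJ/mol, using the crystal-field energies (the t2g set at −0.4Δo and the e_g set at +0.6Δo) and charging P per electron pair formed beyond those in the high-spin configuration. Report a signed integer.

High-spin d⁵ fills as t2g^3 e_g^2 with CFSE 3(−0.4) + 2(+0.6) = 0.0Δo = 0 kJ/mol.
Low-spin t2g^5 e_g^0 gives -2.0Δo = -484 kJ/mol, but forming 2 extra pairs costs 2P = 542 kJ/mol, so E(LS) = -484 + 542 = 58 kJ/mol.
E(LS) − E(HS) = 58 − (0) = 58 kJ/mol.

58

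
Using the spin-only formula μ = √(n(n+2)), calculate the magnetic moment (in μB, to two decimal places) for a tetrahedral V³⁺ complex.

2.83 μB

V sits in group 5; removing 3 electrons leaves V³⁺ with 5 − 3 = 2 d electrons.
Tetrahedral fields are weak (Δₜ ≈ 4/9 Δₒ), so electrons fill high-spin.
Configuration: e² t₂⁰ → 2 unpaired electrons.
μ(spin-only) = √[2(2+2)] = √8 ≈ 2.83 μB.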